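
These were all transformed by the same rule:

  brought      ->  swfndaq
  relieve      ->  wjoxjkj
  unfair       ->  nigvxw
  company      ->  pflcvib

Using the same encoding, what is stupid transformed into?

Treating letters as 0–25, the rule is x ↦ 23x + 21 (mod 26).
Applying it to stupid: s(18)→23·18+21≡19=t; t(19)→23·19+21≡16=q; u(20)→23·20+21≡13=n; p(15)→23·15+21≡2=c; i(8)→23·8+21≡23=x; d(3)→23·3+21≡12=m (all mod 26).

tqncxm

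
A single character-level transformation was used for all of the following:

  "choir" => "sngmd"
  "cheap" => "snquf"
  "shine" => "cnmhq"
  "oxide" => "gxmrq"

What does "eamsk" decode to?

c(2)→s(18) and h(7)→n(13) fit y≡25x+20 (mod 26); the inverse of 25 mod 26 is 25. This is an affine cipher: with a=0,…,z=25, each position x becomes (25x+20) mod 26.
Reversing it on eamsk: e(4)→25·(4−20)≡16=q; a(0)→25·(0−20)≡20=u; m(12)→25·(12−20)≡8=i; s(18)→25·(18−20)≡2=c; k(10)→25·(10−20)≡10=k (all mod 26).

quick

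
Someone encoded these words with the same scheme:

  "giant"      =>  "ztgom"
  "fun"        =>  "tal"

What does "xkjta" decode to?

under

The output letters match the input read backwards, each shifted +6: giant reversed is tnaig. The word is reversed, then every letter is shifted forward by 6.
Reversing it on xkjta: shift back: x−6=r, k−6=e, j−6=d, t−6=n, a−6=u → rednu; then reverse → under.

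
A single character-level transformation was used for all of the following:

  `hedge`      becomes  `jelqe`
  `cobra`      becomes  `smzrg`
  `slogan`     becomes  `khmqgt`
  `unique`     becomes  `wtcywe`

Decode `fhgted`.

h(7)→j(9) and e(4)→e(4) fit y≡19x+6 (mod 26); the inverse of 19 mod 26 is 11. Each letter's alphabet position (a=0..z=25) is mapped through 19·x+6 mod 26 — an affine cipher.
Reversing it on fhgted: f(5)→11·(5−6)≡15=p; h(7)→11·(7−6)≡11=l; g(6)→11·(6−6)≡0=a; t(19)→11·(19−6)≡13=n; e(4)→11·(4−6)≡4=e; d(3)→11·(3−6)≡19=t (all mod 26).

planet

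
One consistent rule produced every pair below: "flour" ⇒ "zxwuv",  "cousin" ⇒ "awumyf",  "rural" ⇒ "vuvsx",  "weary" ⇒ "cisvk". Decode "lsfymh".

f(5)→z(25) and l(11)→x(23) fit y≡17x+18 (mod 26); the inverse of 17 mod 26 is 23. Each letter's alphabet position (a=0..z=25) is mapped through 17·x+18 mod 26 — an affine cipher.
Undoing it on lsfymh: l(11)→23·(11−18)≡21=v; s(18)→23·(18−18)≡0=a; f(5)→23·(5−18)≡13=n; y(24)→23·(24−18)≡8=i; m(12)→23·(12−18)≡18=s; h(7)→23·(7−18)≡7=h (all mod 26).

vanish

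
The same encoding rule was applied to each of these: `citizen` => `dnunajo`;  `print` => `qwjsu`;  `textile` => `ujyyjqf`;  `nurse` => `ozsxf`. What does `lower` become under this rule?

Shifts by position in citizen: pos 0: c→d (+1), pos 1: i→n (+5), pos 2: t→u (+1), pos 3: i→n (+5) — repeating every 2. A repeating key of period 2 is used — shifts +1, +5 over and over.
On lower: l+1=m, o+5=t, w+1=x, e+5=j, r+1=s.

mtxjs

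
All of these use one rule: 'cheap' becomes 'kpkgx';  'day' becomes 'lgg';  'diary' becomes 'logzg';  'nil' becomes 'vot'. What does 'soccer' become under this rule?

aukkkz

The shift depends on letter class: consonant c→k is +8, but vowel e→k is +6. Two shifts are in play — +6 for a/e/i/o/u, +8 for every other letter.
Applying it to soccer: s(cons)+8=a, o(vowel)+6=u, c(cons)+8=k, c(cons)+8=k, e(vowel)+6=k, r(cons)+8=z.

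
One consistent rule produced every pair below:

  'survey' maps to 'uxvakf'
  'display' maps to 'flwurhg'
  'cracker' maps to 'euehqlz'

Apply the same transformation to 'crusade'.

euyxgkm

Letter i (0-indexed) is shifted by i+2, so successive shifts are 2, 3, 4, ….
On crusade: c+2=e, r+3=u, u+4=y, s+5=x, a+6=g, d+7=k, e+8=m.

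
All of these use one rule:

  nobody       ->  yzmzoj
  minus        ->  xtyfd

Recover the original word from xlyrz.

mango

Each letter is shifted forward by 11 in the alphabet (a Caesar shift of +11).
Decoding xlyrz: x−11=m, l−11=a, y−11=n, r−11=g, z−11=o.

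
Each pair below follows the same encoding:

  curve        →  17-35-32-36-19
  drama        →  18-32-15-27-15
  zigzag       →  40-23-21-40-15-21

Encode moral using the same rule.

27-29-32-15-26

c is letter #3 and maps to 17: an offset of 14. Each letter is replaced by its alphabet position (a=1..z=26) + 14.
On moral: m=13→27, o=15→29, r=18→32, a=1→15, l=12→26.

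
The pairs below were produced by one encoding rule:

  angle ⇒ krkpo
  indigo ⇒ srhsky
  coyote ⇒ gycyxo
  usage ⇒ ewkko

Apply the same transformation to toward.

xyakvh

The shift depends on letter class: consonant n→r is +4, but vowel a→k is +10. The rule splits by letter class: vowels +10, consonants +4.
For toward: t(cons)+4=x, o(vowel)+10=y, w(cons)+4=a, a(vowel)+10=k, r(cons)+4=v, d(cons)+4=h.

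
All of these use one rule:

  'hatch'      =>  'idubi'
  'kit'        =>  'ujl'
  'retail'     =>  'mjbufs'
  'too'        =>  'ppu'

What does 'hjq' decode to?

The output letters match the input read backwards, each shifted +1: hatch reversed is hctah. The word is reversed, then every letter is shifted forward by 1.
Decoding hjq: shift back: h−1=g, j−1=i, q−1=p → gip; then reverse → pig.

pig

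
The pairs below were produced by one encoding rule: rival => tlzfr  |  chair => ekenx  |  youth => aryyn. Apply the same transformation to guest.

In rival: r→t is +2, i→l is +3, v→z is +4, a→f is +5 — the shift increases by 1 each position. The shift increases by 1 at each position, starting from +2: 2, 3, 4, ….
On guest: g+2=i, u+3=x, e+4=i, s+5=x, t+6=z.

ixixz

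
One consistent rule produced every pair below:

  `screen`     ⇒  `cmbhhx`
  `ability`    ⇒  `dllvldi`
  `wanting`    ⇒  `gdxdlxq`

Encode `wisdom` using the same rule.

The rule splits by letter class: vowels +3, consonants +10.
Applying it to wisdom: w(cons)+10=g, i(vowel)+3=l, s(cons)+10=c, d(cons)+10=n, o(vowel)+3=r, m(cons)+10=w.

glcnrw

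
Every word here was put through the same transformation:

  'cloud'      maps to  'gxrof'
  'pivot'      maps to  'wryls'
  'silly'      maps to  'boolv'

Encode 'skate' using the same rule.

The output letters match the input read backwards, each shifted +3: cloud reversed is duolc. The word is reversed, then every letter is shifted forward by 3.
For skate: reverse → etaks; then shift: e+3=h, t+3=w, a+3=d, k+3=n, s+3=v.

hwdnv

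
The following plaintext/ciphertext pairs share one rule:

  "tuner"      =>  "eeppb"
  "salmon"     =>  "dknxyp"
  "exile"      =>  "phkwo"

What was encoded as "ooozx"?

Shifts by position in tuner: pos 0: t→e (+11), pos 1: u→e (+10), pos 2: n→p (+2), pos 3: e→p (+11), pos 4: r→b (+10) — repeating every 3. The shifts repeat in a cycle of length 3: positions 0,1,… shift by +11, +10, +2, then the pattern repeats.
Decoding ooozx: o−11=d, o−10=e, o−2=m, z−11=o, x−10=n.

demon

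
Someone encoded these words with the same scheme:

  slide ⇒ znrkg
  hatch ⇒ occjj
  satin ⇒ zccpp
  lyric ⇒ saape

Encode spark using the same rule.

zrjym

Shifts by position in slide: pos 0: s→z (+7), pos 1: l→n (+2), pos 2: i→r (+9), pos 3: d→k (+7), pos 4: e→g (+2) — repeating every 3. It's a Vigenère-style cipher with numeric key [7,2,9]: position i shifts by key[i mod 3].
On spark: s+7=z, p+2=r, a+9=j, r+7=y, k+2=m.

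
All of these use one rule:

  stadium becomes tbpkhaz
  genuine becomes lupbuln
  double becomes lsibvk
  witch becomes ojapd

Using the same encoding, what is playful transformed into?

The word is reversed, then every letter is shifted forward by 7.
For playful: reverse → lufyalp; then shift: l+7=s, u+7=b, f+7=m, y+7=f, a+7=h, l+7=s, p+7=w.

sbmfhsw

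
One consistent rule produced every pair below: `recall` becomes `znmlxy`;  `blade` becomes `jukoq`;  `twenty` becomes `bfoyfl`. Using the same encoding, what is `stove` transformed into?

In recall: r→z is +8, e→n is +9, c→m is +10, a→l is +11 — the shift increases by 1 each position. Each letter shifts forward by (position + 8), i.e. 8, 9, 10, … — the shift grows by one for each successive letter.
For stove: s+8=a, t+9=c, o+10=y, v+11=g, e+12=q.

acygq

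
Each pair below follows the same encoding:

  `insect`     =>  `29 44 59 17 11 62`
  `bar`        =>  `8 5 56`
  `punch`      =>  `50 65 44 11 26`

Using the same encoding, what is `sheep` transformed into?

i(#9)→29 and n(#14)→44: differences scale by 3, so n = 3·pos + 2. Each letter becomes 3×(its alphabet position, a=1..z=26) + 2.
On sheep: s=19→59, h=8→26, e=5→17, e=5→17, p=16→50.

59 26 17 17 50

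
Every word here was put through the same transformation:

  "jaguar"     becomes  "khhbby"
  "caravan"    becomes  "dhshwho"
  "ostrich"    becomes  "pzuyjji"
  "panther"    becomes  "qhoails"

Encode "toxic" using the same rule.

uvypd

Shifts by position in jaguar: pos 0: j→k (+1), pos 1: a→h (+7), pos 2: g→h (+1), pos 3: u→b (+7) — repeating every 2. A repeating key of period 2 is used — shifts +1, +7 over and over.
For toxic: t+1=u, o+7=v, x+1=y, i+7=p, c+1=d.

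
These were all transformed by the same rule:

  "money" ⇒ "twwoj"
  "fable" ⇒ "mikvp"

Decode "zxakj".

spray

In money: m→t is +7, o→w is +8, n→w is +9, e→o is +10 — the shift increases by 1 each position. The shift increases by 1 at each position, starting from +7: 7, 8, 9, ….
Decoding zxakj: z−7=s, x−8=p, a−9=r, k−10=a, j−11=y.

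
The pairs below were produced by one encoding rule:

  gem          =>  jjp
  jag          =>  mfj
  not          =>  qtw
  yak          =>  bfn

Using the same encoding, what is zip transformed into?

cns

The shift depends on letter class: consonant g→j is +3, but vowel e→j is +5. Vowels shift forward by 5 and consonants shift forward by 3.
Applying it to zip: z(cons)+3=c, i(vowel)+5=n, p(cons)+3=s.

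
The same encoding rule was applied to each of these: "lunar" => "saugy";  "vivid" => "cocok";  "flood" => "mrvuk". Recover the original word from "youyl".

The shifts repeat in a cycle of length 2: positions 0,1,… shift by +7, +6, then the pattern repeats.
Undoing it on youyl: y−7=r, o−6=i, u−7=n, y−6=s, l−7=e.

rinse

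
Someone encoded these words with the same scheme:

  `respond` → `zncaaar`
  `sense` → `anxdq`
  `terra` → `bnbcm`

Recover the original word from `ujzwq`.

maple

Each letter shifts forward by (position + 8), i.e. 8, 9, 10, … — the shift grows by one for each successive letter.
Reversing it on ujzwq: u−8=m, j−9=a, z−10=p, w−11=l, q−12=e.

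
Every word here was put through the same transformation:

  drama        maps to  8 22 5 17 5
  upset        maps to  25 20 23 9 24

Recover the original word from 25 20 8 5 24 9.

d is letter #4 and maps to 8: an offset of 4. Each letter is replaced by its alphabet position (a=1..z=26) + 4.
Decoding 25 20 8 5 24 9: 25→(25−4)÷1=21=u, 20→(20−4)÷1=16=p, 8→(8−4)÷1=4=d, 5→(5−4)÷1=1=a, 24→(24−4)÷1=20=t, 9→(9−4)÷1=5=e.

update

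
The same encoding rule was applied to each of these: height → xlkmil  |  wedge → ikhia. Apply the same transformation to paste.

The output letters match the input read backwards, each shifted +4: height reversed is thgieh. Read the word backwards and shift each letter +4.
Applying it to paste: reverse → etsap; then shift: e+4=i, t+4=x, s+4=w, a+4=e, p+4=t.

ixwet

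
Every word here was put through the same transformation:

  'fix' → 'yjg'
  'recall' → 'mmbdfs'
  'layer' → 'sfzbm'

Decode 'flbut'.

stake

Two steps: reverse the string, then apply a Caesar shift of +1.
Undoing it on flbut: shift back: f−1=e, l−1=k, b−1=a, u−1=t, t−1=s → ekats; then reverse → stake.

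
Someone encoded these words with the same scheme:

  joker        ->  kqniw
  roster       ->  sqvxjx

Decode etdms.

drain

Each letter shifts forward by (position + 1), i.e. 1, 2, 3, … — the shift grows by one for each successive letter.
Decoding etdms: e−1=d, t−2=r, d−3=a, m−4=i, s−5=n.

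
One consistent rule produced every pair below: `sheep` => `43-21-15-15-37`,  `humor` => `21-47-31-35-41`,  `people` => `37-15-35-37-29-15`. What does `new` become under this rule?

33-15-51

s(#19)→43 and h(#8)→21: differences scale by 2, so n = 2·pos + 5. The formula is n = 2×(alphabet index, a=1) + 5.
On new: n=14→33, e=5→15, w=23→51.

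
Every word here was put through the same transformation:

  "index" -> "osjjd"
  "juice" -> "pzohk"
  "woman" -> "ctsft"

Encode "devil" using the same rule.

Shifts by position in index: pos 0: i→o (+6), pos 1: n→s (+5), pos 2: d→j (+6), pos 3: e→j (+5) — repeating every 2. A repeating key of period 2 is used — shifts +6, +5 over and over.
For devil: d+6=j, e+5=j, v+6=b, i+5=n, l+6=r.

jjbnr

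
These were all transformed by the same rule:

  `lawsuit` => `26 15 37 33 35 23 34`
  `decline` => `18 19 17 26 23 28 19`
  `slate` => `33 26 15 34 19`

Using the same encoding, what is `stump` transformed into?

33 34 35 27 30

The number is (letter's place in the alphabet, a=1) + 14.
On stump: s=19→33, t=20→34, u=21→35, m=13→27, p=16→30.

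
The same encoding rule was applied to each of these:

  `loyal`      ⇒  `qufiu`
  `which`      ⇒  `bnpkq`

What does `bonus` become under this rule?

The shift increases by 1 at each position, starting from +5: 5, 6, 7, ….
For bonus: b+5=g, o+6=u, n+7=u, u+8=c, s+9=b.

guucb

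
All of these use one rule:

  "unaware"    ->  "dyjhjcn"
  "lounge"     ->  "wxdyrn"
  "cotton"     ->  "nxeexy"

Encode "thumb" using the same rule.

esdxm

The rule splits by letter class: vowels +9, consonants +11.
For thumb: t(cons)+11=e, h(cons)+11=s, u(vowel)+9=d, m(cons)+11=x, b(cons)+11=m.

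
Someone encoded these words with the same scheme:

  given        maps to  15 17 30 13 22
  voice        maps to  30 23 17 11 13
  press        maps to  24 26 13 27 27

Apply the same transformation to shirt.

27 16 17 26 28

g is letter #7 and maps to 15: an offset of 8. The number is (letter's place in the alphabet, a=1) + 8.
Applying it to shirt: s=19→27, h=8→16, i=9→17, r=18→26, t=20→28.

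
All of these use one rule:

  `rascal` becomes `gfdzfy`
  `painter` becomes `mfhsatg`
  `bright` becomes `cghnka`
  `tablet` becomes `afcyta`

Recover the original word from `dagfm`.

strap

r(17)→g(6) and a(0)→f(5) fit y≡23x+5 (mod 26); the inverse of 23 mod 26 is 17. Each letter's alphabet position (a=0..z=25) is mapped through 23·x+5 mod 26 — an affine cipher.
Decoding dagfm: d(3)→17·(3−5)≡18=s; a(0)→17·(0−5)≡19=t; g(6)→17·(6−5)≡17=r; f(5)→17·(5−5)≡0=a; m(12)→17·(12−5)≡15=p (all mod 26).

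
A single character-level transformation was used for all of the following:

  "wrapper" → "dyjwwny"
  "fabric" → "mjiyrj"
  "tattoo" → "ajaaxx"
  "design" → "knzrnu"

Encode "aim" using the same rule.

jrt

Vowels shift forward by 9 and consonants shift forward by 7.
On aim: a(vowel)+9=j, i(vowel)+9=r, m(cons)+7=t.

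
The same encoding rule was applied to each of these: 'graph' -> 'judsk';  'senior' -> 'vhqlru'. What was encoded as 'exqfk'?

bunch

Compare letters: g→j is +3, r→u is +3, a→d is +3 — a constant shift. Every letter moves 3 places later in the alphabet, wrapping around z→a.
Undoing it on exqfk: e−3=b, x−3=u, q−3=n, f−3=c, k−3=h.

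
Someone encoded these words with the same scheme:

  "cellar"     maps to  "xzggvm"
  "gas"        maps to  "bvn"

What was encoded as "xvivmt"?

canary

It's a constant shift of +21 (ROT21).
Reversing it on xvivmt: x−21=c, v−21=a, i−21=n, v−21=a, m−21=r, t−21=y.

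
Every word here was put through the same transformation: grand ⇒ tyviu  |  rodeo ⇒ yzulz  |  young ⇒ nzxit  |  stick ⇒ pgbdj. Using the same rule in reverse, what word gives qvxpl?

pause

Each letter's alphabet position (a=0..z=25) is mapped through 17·x+21 mod 26 — an affine cipher.
Decoding qvxpl: q(16)→23·(16−21)≡15=p; v(21)→23·(21−21)≡0=a; x(23)→23·(23−21)≡20=u; p(15)→23·(15−21)≡18=s; l(11)→23·(11−21)≡4=e (all mod 26).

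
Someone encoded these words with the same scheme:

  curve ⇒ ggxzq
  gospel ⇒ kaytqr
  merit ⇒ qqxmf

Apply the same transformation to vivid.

zubmp

Shifts by position in curve: pos 0: c→g (+4), pos 1: u→g (+12), pos 2: r→x (+6), pos 3: v→z (+4), pos 4: e→q (+12) — repeating every 3. A repeating key of period 3 is used — shifts +4, +12, +6 over and over.
Applying it to vivid: v+4=z, i+12=u, v+6=b, i+4=m, d+12=p.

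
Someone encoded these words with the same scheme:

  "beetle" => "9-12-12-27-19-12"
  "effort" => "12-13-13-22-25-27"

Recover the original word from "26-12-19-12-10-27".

The number is (letter's place in the alphabet, a=1) + 7.
Reversing it on 26-12-19-12-10-27: 26→(26−7)÷1=19=s, 12→(12−7)÷1=5=e, 19→(19−7)÷1=12=l, 12→(12−7)÷1=5=e, 10→(10−7)÷1=3=c, 27→(27−7)÷1=20=t.

select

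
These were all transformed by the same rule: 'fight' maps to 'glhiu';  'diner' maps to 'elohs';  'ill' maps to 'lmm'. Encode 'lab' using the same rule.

The shift depends on letter class: consonant f→g is +1, but vowel i→l is +3. The rule splits by letter class: vowels +3, consonants +1.
Applying it to lab: l(cons)+1=m, a(vowel)+3=d, b(cons)+1=c.

mdc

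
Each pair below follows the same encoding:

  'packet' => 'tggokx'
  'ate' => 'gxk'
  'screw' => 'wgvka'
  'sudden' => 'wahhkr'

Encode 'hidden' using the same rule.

lohhkr

The shift depends on letter class: consonant p→t is +4, but vowel a→g is +6. The rule splits by letter class: vowels +6, consonants +4.
For hidden: h(cons)+4=l, i(vowel)+6=o, d(cons)+4=h, d(cons)+4=h, e(vowel)+6=k, n(cons)+4=r.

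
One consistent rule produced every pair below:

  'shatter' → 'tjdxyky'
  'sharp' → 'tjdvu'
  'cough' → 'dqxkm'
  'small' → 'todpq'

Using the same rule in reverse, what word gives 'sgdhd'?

ready

In shatter: s→t is +1, h→j is +2, a→d is +3, t→x is +4 — the shift increases by 1 each position. The shift increases by 1 at each position, starting from +1: 1, 2, 3, ….
Undoing it on sgdhd: s−1=r, g−2=e, d−3=a, h−4=d, d−5=y.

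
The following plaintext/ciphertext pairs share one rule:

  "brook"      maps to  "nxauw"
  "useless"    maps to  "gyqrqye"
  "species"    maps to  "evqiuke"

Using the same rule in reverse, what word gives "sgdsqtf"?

It's a Vigenère-style cipher with numeric key [12,6]: position i shifts by key[i mod 2].
Decoding sgdsqtf: s−12=g, g−6=a, d−12=r, s−6=m, q−12=e, t−6=n, f−12=t.

garment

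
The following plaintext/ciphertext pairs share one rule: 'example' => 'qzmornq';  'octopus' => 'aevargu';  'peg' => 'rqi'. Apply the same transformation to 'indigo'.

upfuia

Two shifts are in play — +12 for a/e/i/o/u, +2 for every other letter.
For indigo: i(vowel)+12=u, n(cons)+2=p, d(cons)+2=f, i(vowel)+12=u, g(cons)+2=i, o(vowel)+12=a.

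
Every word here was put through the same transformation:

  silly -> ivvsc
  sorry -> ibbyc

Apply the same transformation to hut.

der

The output letters match the input read backwards, each shifted +10: silly reversed is yllis. Two steps: reverse the string, then apply a Caesar shift of +10.
On hut: reverse → tuh; then shift: t+10=d, u+10=e, h+10=r.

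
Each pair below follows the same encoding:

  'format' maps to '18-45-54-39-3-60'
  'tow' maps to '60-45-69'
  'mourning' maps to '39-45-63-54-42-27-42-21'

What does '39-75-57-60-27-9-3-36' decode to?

f(#6)→18 and o(#15)→45: differences scale by 3, so n = 3·pos + 0. The formula is n = 3×(alphabet index, a=1).
Decoding 39-75-57-60-27-9-3-36: 39→(39−0)÷3=13=m, 75→(75−0)÷3=25=y, 57→(57−0)÷3=19=s, 60→(60−0)÷3=20=t, 27→(27−0)÷3=9=i, 9→(9−0)÷3=3=c, 3→(3−0)÷3=1=a, 36→(36−0)÷3=12=l.

mystical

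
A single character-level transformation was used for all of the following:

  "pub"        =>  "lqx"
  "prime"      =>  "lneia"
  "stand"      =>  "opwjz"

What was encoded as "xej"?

bin

Compare letters: p→l is +22, u→q is +22, b→x is +22 — a constant shift. Each letter is shifted forward by 22 in the alphabet (a Caesar shift of +22).
Decoding xej: x−22=b, e−22=i, j−22=n.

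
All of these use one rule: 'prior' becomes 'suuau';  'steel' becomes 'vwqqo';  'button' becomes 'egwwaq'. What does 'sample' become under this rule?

vmpsoq

The shift depends on letter class: consonant p→s is +3, but vowel i→u is +12. Vowels shift forward by 12 and consonants shift forward by 3.
On sample: s(cons)+3=v, a(vowel)+12=m, m(cons)+3=p, p(cons)+3=s, l(cons)+3=o, e(vowel)+12=q.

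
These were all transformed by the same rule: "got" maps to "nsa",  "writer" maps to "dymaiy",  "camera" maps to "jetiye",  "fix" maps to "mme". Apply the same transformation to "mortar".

tsyaey

The shift depends on letter class: consonant g→n is +7, but vowel o→s is +4. Vowels shift forward by 4 and consonants shift forward by 7.
For mortar: m(cons)+7=t, o(vowel)+4=s, r(cons)+7=y, t(cons)+7=a, a(vowel)+4=e, r(cons)+7=y.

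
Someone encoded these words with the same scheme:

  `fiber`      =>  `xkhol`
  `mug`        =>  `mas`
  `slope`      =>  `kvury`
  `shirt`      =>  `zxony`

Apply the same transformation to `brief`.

The word is reversed, then every letter is shifted forward by 6.
Applying it to brief: reverse → feirb; then shift: f+6=l, e+6=k, i+6=o, r+6=x, b+6=h.

lkoxh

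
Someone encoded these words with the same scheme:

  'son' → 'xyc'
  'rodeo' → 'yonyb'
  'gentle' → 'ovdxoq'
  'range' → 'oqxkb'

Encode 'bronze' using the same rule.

The output letters match the input read backwards, each shifted +10: son reversed is nos. Two steps: reverse the string, then apply a Caesar shift of +10.
On bronze: reverse → eznorb; then shift: e+10=o, z+10=j, n+10=x, o+10=y, r+10=b, b+10=l.

ojxybl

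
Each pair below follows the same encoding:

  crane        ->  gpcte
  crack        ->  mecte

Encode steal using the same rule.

The output letters match the input read backwards, each shifted +2: crane reversed is enarc. Two steps: reverse the string, then apply a Caesar shift of +2.
Applying it to steal: reverse → laets; then shift: l+2=n, a+2=c, e+2=g, t+2=v, s+2=u.

ncgvu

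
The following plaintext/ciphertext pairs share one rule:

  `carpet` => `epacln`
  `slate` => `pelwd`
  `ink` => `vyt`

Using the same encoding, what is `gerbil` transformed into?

wtmcpr

Read the word backwards and shift each letter +11.
Applying it to gerbil: reverse → libreg; then shift: l+11=w, i+11=t, b+11=m, r+11=c, e+11=p, g+11=r.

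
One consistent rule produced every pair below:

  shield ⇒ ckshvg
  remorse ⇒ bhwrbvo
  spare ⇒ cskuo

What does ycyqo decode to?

ozone

Shifts by position in shield: pos 0: s→c (+10), pos 1: h→k (+3), pos 2: i→s (+10), pos 3: e→h (+3) — repeating every 2. It's a Vigenère-style cipher with numeric key [10,3]: position i shifts by key[i mod 2].
Decoding ycyqo: y−10=o, c−3=z, y−10=o, q−3=n, o−10=e.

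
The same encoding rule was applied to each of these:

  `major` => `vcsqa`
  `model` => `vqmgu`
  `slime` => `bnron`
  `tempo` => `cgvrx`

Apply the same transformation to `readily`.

Shifts by position in major: pos 0: m→v (+9), pos 1: a→c (+2), pos 2: j→s (+9), pos 3: o→q (+2) — repeating every 2. A repeating key of period 2 is used — shifts +9, +2 over and over.
For readily: r+9=a, e+2=g, a+9=j, d+2=f, i+9=r, l+2=n, y+9=h.

agjfrnh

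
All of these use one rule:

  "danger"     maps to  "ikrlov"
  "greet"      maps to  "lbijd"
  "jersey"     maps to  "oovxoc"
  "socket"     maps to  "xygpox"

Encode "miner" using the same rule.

rsrjb

Shifts by position in danger: pos 0: d→i (+5), pos 1: a→k (+10), pos 2: n→r (+4), pos 3: g→l (+5), pos 4: e→o (+10), pos 5: r→v (+4) — repeating every 3. The shifts repeat in a cycle of length 3: positions 0,1,… shift by +5, +10, +4, then the pattern repeats.
Applying it to miner: m+5=r, i+10=s, n+4=r, e+5=j, r+10=b.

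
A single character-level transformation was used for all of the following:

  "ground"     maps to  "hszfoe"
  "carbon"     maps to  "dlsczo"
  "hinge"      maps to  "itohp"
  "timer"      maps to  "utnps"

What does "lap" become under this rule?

The shift depends on letter class: consonant g→h is +1, but vowel o→z is +11. The rule splits by letter class: vowels +11, consonants +1.
Applying it to lap: l(cons)+1=m, a(vowel)+11=l, p(cons)+1=q.

mlq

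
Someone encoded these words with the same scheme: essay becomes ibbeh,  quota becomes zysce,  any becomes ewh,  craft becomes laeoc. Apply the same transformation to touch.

The shift depends on letter class: consonant s→b is +9, but vowel e→i is +4. Two shifts are in play — +4 for a/e/i/o/u, +9 for every other letter.
For touch: t(cons)+9=c, o(vowel)+4=s, u(vowel)+4=y, c(cons)+9=l, h(cons)+9=q.

csylq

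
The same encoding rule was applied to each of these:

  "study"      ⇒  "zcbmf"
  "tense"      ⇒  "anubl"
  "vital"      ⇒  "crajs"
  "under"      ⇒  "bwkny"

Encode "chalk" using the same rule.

A repeating key of period 2 is used — shifts +7, +9 over and over.
Applying it to chalk: c+7=j, h+9=q, a+7=h, l+9=u, k+7=r.

jqhur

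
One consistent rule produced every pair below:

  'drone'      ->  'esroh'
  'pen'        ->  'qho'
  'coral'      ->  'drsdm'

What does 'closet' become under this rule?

dmrthu

Two shifts are in play — +3 for a/e/i/o/u, +1 for every other letter.
For closet: c(cons)+1=d, l(cons)+1=m, o(vowel)+3=r, s(cons)+1=t, e(vowel)+3=h, t(cons)+1=u.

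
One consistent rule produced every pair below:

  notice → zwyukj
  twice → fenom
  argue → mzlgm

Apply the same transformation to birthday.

The shifts repeat in a cycle of length 3: positions 0,1,… shift by +12, +8, +5, then the pattern repeats.
On birthday: b+12=n, i+8=q, r+5=w, t+12=f, h+8=p, d+5=i, a+12=m, y+8=g.

nqwfpimg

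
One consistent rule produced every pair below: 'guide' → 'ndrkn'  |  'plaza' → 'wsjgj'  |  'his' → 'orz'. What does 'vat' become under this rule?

cja

Two shifts are in play — +9 for a/e/i/o/u, +7 for every other letter.
For vat: v(cons)+7=c, a(vowel)+9=j, t(cons)+7=a.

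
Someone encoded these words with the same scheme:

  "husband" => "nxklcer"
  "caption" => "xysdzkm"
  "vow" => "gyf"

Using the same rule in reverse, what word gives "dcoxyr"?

Two steps: reverse the string, then apply a Caesar shift of +10.
Undoing it on dcoxyr: shift back: d−10=t, c−10=s, o−10=e, x−10=n, y−10=o, r−10=h → tsenoh; then reverse → honest.

honest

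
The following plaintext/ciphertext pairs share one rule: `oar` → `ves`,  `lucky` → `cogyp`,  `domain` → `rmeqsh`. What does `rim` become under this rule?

The output letters match the input read backwards, each shifted +4: oar reversed is rao. The word is reversed, then every letter is shifted forward by 4.
For rim: reverse → mir; then shift: m+4=q, i+4=m, r+4=v.

qmv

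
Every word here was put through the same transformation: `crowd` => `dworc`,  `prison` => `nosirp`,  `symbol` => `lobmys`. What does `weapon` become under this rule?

nopaew

The word is simply reversed.
On weapon: reverse → nopaew.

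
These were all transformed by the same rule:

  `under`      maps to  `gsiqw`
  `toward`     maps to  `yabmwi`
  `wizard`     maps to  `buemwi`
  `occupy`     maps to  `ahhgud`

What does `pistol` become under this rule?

uuxyaq

The rule splits by letter class: vowels +12, consonants +5.
For pistol: p(cons)+5=u, i(vowel)+12=u, s(cons)+5=x, t(cons)+5=y, o(vowel)+12=a, l(cons)+5=q.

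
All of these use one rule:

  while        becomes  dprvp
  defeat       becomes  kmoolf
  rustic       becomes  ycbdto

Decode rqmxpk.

In while: w→d is +7, h→p is +8, i→r is +9, l→v is +10 — the shift increases by 1 each position. Letter i (0-indexed) is shifted by i+7, so successive shifts are 7, 8, 9, ….
Decoding rqmxpk: r−7=k, q−8=i, m−9=d, x−10=n, p−11=e, k−12=y.

kidney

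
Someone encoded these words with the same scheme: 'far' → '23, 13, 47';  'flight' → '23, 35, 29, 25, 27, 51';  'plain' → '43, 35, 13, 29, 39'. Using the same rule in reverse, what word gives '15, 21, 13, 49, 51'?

f(#6)→23 and a(#1)→13: differences scale by 2, so n = 2·pos + 11. Each letter becomes 2×(its alphabet position, a=1..z=26) + 11.
Undoing it on 15, 21, 13, 49, 51: 15→(15−11)÷2=2=b, 21→(21−11)÷2=5=e, 13→(13−11)÷2=1=a, 49→(49−11)÷2=19=s, 51→(51−11)÷2=20=t.

beast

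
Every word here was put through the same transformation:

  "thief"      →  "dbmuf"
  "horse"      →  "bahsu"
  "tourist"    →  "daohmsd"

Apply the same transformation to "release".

Treating letters as 0–25, the rule is x ↦ 11x + 2 (mod 26).
For release: r(17)→11·17+2≡7=h; e(4)→11·4+2≡20=u; l(11)→11·11+2≡19=t; e(4)→11·4+2≡20=u; a(0)→11·0+2≡2=c; s(18)→11·18+2≡18=s; e(4)→11·4+2≡20=u (all mod 26).

hutucsu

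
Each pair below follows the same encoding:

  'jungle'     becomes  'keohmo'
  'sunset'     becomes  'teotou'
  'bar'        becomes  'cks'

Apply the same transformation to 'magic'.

The shift depends on letter class: consonant j→k is +1, but vowel u→e is +10. The rule splits by letter class: vowels +10, consonants +1.
Applying it to magic: m(cons)+1=n, a(vowel)+10=k, g(cons)+1=h, i(vowel)+10=s, c(cons)+1=d.

nkhsd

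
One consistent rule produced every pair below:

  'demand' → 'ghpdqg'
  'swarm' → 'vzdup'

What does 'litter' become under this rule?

olwwhu

Compare letters: d→g is +3, e→h is +3, m→p is +3 — a constant shift. This is a Caesar cipher with shift 3.
For litter: l+3=o, i+3=l, t+3=w, t+3=w, e+3=h, r+3=u.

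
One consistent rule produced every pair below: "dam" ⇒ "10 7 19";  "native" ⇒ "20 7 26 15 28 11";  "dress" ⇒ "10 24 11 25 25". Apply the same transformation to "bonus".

Each letter is replaced by its alphabet position (a=1..z=26) + 6.
For bonus: b=2→8, o=15→21, n=14→20, u=21→27, s=19→25.

8 21 20 27 25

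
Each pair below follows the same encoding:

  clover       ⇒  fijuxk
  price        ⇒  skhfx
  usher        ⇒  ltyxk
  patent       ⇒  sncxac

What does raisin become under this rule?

knhtha

c(2)→f(5) and l(11)→i(8) fit y≡9x+13 (mod 26); the inverse of 9 mod 26 is 3. Treating letters as 0–25, the rule is x ↦ 9x + 13 (mod 26).
On raisin: r(17)→9·17+13≡10=k; a(0)→9·0+13≡13=n; i(8)→9·8+13≡7=h; s(18)→9·18+13≡19=t; i(8)→9·8+13≡7=h; n(13)→9·13+13≡0=a (all mod 26).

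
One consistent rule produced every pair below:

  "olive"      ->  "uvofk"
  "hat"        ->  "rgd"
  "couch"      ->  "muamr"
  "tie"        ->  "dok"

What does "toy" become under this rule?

The shift depends on letter class: consonant l→v is +10, but vowel o→u is +6. Two shifts are in play — +6 for a/e/i/o/u, +10 for every other letter.
Applying it to toy: t(cons)+10=d, o(vowel)+6=u, y(cons)+10=i.

dui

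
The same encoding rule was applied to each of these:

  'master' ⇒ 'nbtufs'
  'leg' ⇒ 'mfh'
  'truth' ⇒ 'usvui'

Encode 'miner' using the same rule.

njofs

Compare letters: m→n is +1, a→b is +1, s→t is +1 — a constant shift. This is a Caesar cipher with shift 1.
For miner: m+1=n, i+1=j, n+1=o, e+1=f, r+1=s.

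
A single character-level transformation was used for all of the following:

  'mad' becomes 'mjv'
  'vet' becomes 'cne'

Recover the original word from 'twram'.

Two steps: reverse the string, then apply a Caesar shift of +9.
Undoing it on twram: shift back: t−9=k, w−9=n, r−9=i, a−9=r, m−9=d → knird; then reverse → drink.

drink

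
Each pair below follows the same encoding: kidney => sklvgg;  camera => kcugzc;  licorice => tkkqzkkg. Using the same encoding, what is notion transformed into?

vqbkqv

The shift depends on letter class: consonant k→s is +8, but vowel i→k is +2. Vowels shift forward by 2 and consonants shift forward by 8.
For notion: n(cons)+8=v, o(vowel)+2=q, t(cons)+8=b, i(vowel)+2=k, o(vowel)+2=q, n(cons)+8=v.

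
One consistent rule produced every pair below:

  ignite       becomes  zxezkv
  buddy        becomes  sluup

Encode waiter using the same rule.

nrzkvi

It's a constant shift of +17 (ROT17).
Applying it to waiter: w+17=n, a+17=r, i+17=z, t+17=k, e+17=v, r+17=i.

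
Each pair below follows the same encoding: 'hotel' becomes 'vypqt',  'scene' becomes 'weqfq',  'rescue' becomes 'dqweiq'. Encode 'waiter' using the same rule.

Each letter's alphabet position (a=0..z=25) is mapped through 19·x+18 mod 26 — an affine cipher.
For waiter: w(22)→19·22+18≡20=u; a(0)→19·0+18≡18=s; i(8)→19·8+18≡14=o; t(19)→19·19+18≡15=p; e(4)→19·4+18≡16=q; r(17)→19·17+18≡3=d (all mod 26).

usopqd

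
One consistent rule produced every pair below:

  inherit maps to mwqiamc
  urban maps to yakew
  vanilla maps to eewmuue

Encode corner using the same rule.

The shift depends on letter class: consonant n→w is +9, but vowel i→m is +4. The rule splits by letter class: vowels +4, consonants +9.
For corner: c(cons)+9=l, o(vowel)+4=s, r(cons)+9=a, n(cons)+9=w, e(vowel)+4=i, r(cons)+9=a.

lsawia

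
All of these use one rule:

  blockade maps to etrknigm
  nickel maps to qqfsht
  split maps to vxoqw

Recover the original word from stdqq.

It's a Vigenère-style cipher with numeric key [3,8]: position i shifts by key[i mod 2].
Undoing it on stdqq: s−3=p, t−8=l, d−3=a, q−8=i, q−3=n.

plain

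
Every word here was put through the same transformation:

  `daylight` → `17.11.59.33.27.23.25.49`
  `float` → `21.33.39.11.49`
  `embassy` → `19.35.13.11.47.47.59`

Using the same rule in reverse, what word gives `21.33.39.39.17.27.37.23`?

flooding

With a=1..z=26, the number is 2·pos + 9.
Undoing it on 21.33.39.39.17.27.37.23: 21→(21−9)÷2=6=f, 33→(33−9)÷2=12=l, 39→(39−9)÷2=15=o, 39→(39−9)÷2=15=o, 17→(17−9)÷2=4=d, 27→(27−9)÷2=9=i, 37→(37−9)÷2=14=n, 23→(23−9)÷2=7=g.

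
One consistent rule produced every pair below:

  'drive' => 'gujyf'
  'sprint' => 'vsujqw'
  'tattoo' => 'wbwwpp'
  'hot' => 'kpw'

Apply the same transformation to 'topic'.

wpsjf

The shift depends on letter class: consonant d→g is +3, but vowel i→j is +1. Two shifts are in play — +1 for a/e/i/o/u, +3 for every other letter.
Applying it to topic: t(cons)+3=w, o(vowel)+1=p, p(cons)+3=s, i(vowel)+1=j, c(cons)+3=f.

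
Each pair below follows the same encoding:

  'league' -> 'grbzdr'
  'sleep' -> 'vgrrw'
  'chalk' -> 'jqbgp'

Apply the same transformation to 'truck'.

medjp

Each letter's alphabet position (a=0..z=25) is mapped through 17·x+1 mod 26 — an affine cipher.
On truck: t(19)→17·19+1≡12=m; r(17)→17·17+1≡4=e; u(20)→17·20+1≡3=d; c(2)→17·2+1≡9=j; k(10)→17·10+1≡15=p (all mod 26).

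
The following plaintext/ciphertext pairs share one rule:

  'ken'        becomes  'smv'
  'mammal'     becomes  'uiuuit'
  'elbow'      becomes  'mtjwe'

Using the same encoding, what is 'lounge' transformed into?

twcvom

Compare letters: k→s is +8, e→m is +8, n→v is +8 — a constant shift. Every letter moves 8 places later in the alphabet, wrapping around z→a.
Applying it to lounge: l+8=t, o+8=w, u+8=c, n+8=v, g+8=o, e+8=m.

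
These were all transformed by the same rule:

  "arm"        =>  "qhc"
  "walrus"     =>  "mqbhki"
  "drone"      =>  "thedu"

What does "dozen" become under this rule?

tepud

Compare letters: a→q is +16, r→h is +16, m→c is +16 — a constant shift. It's a constant shift of +16 (ROT16).
On dozen: d+16=t, o+16=e, z+16=p, e+16=u, n+16=d.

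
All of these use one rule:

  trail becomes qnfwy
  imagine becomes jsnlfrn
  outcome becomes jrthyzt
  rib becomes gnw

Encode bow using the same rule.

Two steps: reverse the string, then apply a Caesar shift of +5.
On bow: reverse → wob; then shift: w+5=b, o+5=t, b+5=g.

btg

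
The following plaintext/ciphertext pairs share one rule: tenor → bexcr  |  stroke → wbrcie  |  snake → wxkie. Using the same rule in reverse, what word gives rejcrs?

reform

Each letter's alphabet position (a=0..z=25) is mapped through 5·x+10 mod 26 — an affine cipher.
Undoing it on rejcrs: r(17)→21·(17−10)≡17=r; e(4)→21·(4−10)≡4=e; j(9)→21·(9−10)≡5=f; c(2)→21·(2−10)≡14=o; r(17)→21·(17−10)≡17=r; s(18)→21·(18−10)≡12=m (all mod 26).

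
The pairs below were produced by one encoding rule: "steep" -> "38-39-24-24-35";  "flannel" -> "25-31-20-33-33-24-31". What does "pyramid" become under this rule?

Letters become their 1-based position plus 19 (so a→20, b→21, …).
On pyramid: p=16→35, y=25→44, r=18→37, a=1→20, m=13→32, i=9→28, d=4→23.

35-44-37-20-32-28-23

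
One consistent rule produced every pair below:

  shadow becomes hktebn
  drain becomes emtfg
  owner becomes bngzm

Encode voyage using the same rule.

s(18)→h(7) and h(7)→k(10) fit y≡21x+19 (mod 26); the inverse of 21 mod 26 is 5. Treating letters as 0–25, the rule is x ↦ 21x + 19 (mod 26).
Applying it to voyage: v(21)→21·21+19≡18=s; o(14)→21·14+19≡1=b; y(24)→21·24+19≡3=d; a(0)→21·0+19≡19=t; g(6)→21·6+19≡15=p; e(4)→21·4+19≡25=z (all mod 26).

sbdtpz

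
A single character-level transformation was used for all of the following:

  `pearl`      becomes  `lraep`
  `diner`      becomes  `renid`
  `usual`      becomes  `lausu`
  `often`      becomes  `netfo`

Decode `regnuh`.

hunger

The output letters match the input read backwards: pearl reversed is lraep. The word is simply reversed.
Reversing it on regnuh: then reverse → hunger.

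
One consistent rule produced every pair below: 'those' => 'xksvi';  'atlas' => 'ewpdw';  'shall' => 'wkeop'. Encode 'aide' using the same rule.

elhh

A repeating key of period 2 is used — shifts +4, +3 over and over.
For aide: a+4=e, i+3=l, d+4=h, e+3=h.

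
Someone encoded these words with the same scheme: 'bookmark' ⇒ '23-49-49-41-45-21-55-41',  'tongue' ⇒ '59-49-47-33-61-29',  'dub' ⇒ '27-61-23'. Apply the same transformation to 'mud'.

The formula is n = 2×(alphabet index, a=1) + 19.
On mud: m=13→45, u=21→61, d=4→27.

45-61-27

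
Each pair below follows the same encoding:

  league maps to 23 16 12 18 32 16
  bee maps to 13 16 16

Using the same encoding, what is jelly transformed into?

21 16 23 23 36

l is letter #12 and maps to 23: an offset of 11. The number is (letter's place in the alphabet, a=1) + 11.
For jelly: j=10→21, e=5→16, l=12→23, l=12→23, y=25→36.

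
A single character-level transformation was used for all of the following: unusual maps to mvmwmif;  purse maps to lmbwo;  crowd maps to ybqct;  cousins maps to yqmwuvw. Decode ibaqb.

armor

Each letter's alphabet position (a=0..z=25) is mapped through 21·x+8 mod 26 — an affine cipher.
Undoing it on ibaqb: i(8)→5·(8−8)≡0=a; b(1)→5·(1−8)≡17=r; a(0)→5·(0−8)≡12=m; q(16)→5·(16−8)≡14=o; b(1)→5·(1−8)≡17=r (all mod 26).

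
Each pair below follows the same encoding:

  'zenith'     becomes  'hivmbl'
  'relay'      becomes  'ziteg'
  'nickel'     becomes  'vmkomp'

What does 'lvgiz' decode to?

Shifts by position in zenith: pos 0: z→h (+8), pos 1: e→i (+4), pos 2: n→v (+8), pos 3: i→m (+4) — repeating every 2. The shifts repeat in a cycle of length 2: positions 0,1,… shift by +8, +4, then the pattern repeats.
Decoding lvgiz: l−8=d, v−4=r, g−8=y, i−4=e, z−8=r.

dryer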